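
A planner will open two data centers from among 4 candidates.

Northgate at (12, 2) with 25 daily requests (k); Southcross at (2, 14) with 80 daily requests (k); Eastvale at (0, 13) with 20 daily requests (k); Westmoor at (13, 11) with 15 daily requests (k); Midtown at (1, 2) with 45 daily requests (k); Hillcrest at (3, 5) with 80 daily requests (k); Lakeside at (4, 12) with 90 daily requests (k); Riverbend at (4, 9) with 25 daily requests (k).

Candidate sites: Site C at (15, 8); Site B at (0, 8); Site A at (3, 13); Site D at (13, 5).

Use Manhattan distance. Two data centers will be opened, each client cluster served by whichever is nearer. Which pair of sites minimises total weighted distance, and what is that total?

{Site A, Site D}, total 1940

Evaluate every pair (each demand assigned to the nearer of the two):
  {Site A, Site D}: total = 1940
  {Site B, Site A}: total = 1950
  {Site C, Site A}: total = 2050
  {Site B, Site D}: total = 2570
  {Site C, Site B}: total = 2680
  {Site C, Site D}: total = 5220
Best pair: {Site A, Site D} with total 1940.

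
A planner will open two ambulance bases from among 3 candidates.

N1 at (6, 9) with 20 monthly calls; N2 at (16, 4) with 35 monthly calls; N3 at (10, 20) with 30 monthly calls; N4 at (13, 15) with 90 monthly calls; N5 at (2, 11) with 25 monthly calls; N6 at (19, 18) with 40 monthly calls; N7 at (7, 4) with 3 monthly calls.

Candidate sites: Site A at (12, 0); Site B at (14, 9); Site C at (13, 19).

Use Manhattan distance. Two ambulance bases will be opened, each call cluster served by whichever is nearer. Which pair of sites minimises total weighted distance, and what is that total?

{Site B, Site C}, total 1551

Evaluate every pair (each demand assigned to the nearer of the two):
  {Site B, Site C}: total = 1551
  {Site A, Site C}: total = 1842
  {Site A, Site B}: total = 2422
Best pair: {Site B, Site C} with total 1551.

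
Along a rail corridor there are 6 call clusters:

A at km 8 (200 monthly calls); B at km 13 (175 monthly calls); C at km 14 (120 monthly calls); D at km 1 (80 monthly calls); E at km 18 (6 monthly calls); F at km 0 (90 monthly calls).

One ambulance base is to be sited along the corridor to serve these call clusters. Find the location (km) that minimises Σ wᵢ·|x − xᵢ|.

x = 8

For a sum of weighted absolute distances on a line, the optimum is the weighted median (not the mean). Total weight W = 671; half-weight = 335.5.
Sort by position and accumulate weight:
  km 0 (F, w=90) → cum 90
  km 1 (D, w=80) → cum 170
  km 8 (A, w=200) → cum 370  ≥ 335.5 → median here
  km 13 (B, w=175) → cum 545
  km 14 (C, w=120) → cum 665
  km 18 (E, w=6) → cum 671
Optimal location: km 8.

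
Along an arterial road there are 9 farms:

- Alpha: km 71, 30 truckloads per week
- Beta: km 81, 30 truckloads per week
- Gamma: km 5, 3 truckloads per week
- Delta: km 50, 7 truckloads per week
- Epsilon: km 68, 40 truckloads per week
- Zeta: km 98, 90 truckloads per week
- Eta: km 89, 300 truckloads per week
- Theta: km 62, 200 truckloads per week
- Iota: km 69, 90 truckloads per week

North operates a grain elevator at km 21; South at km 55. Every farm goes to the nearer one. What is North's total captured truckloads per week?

3

The indifferent point is the midpoint (21+55)/2 = 38; farms left of it (closer to North at 21) go to North, those right go to South.
  Gamma at 5 (w=3) → North
  Delta at 50 (w=7) → South
  Theta at 62 (w=200) → South
  Epsilon at 68 (w=40) → South
  Iota at 69 (w=90) → South
  Alpha at 71 (w=30) → South
  Beta at 81 (w=30) → South
  Eta at 89 (w=300) → South
  Zeta at 98 (w=90) → South
North captures 3; South captures 787.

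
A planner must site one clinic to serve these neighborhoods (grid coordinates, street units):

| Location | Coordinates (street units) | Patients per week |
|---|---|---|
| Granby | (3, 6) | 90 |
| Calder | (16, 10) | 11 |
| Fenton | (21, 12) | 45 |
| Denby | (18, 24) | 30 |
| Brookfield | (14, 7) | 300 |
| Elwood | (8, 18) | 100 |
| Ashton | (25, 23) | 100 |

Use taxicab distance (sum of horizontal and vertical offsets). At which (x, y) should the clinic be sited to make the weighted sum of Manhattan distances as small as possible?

Manhattan distance separates: Σwᵢ(|x−xᵢ|+|y−yᵢ|) = Σwᵢ|x−xᵢ| + Σwᵢ|y−yᵢ|, so x and y are optimised independently as 1-D weighted medians.
Total weight W = 676; half = 338.
x-coordinate, sorted with cumulative weight:
  x=3 (Granby, w=90) cum 90
  x=8 (Elwood, w=100) cum 190
  x=14 (Brookfield, w=300) cum 490  ← median
  x=16 (Calder, w=11) cum 501
  x=18 (Denby, w=30) cum 531
  x=21 (Fenton, w=45) cum 576
  x=25 (Ashton, w=100) cum 676
⇒ x* = 14
y-coordinate, sorted with cumulative weight:
  y=6 (Granby, w=90) cum 90
  y=7 (Brookfield, w=300) cum 390  ← median
  y=10 (Calder, w=11) cum 401
  y=12 (Fenton, w=45) cum 446
  y=18 (Elwood, w=100) cum 546
  y=23 (Ashton, w=100) cum 646
  y=24 (Denby, w=30) cum 676
⇒ y* = 7

(14, 7)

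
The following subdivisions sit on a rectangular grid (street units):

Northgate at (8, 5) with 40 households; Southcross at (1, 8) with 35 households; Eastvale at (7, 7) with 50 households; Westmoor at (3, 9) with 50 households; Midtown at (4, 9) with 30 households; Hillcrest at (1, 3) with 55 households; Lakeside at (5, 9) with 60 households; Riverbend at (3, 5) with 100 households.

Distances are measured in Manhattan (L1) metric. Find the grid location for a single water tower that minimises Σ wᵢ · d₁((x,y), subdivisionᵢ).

(3, 7)

Manhattan distance separates: Σwᵢ(|x−xᵢ|+|y−yᵢ|) = Σwᵢ|x−xᵢ| + Σwᵢ|y−yᵢ|, so x and y are optimised independently as 1-D weighted medians.
Total weight W = 420; half = 210.
x-coordinate, sorted with cumulative weight:
  x=1 (Southcross, w=35) cum 35
  x=1 (Hillcrest, w=55) cum 90
  x=3 (Westmoor, w=50) cum 140
  x=3 (Riverbend, w=100) cum 240  ← median
  x=4 (Midtown, w=30) cum 270
  x=5 (Lakeside, w=60) cum 330
  x=7 (Eastvale, w=50) cum 380
  x=8 (Northgate, w=40) cum 420
⇒ x* = 3
y-coordinate, sorted with cumulative weight:
  y=3 (Hillcrest, w=55) cum 55
  y=5 (Northgate, w=40) cum 95
  y=5 (Riverbend, w=100) cum 195
  y=7 (Eastvale, w=50) cum 245  ← median
  y=8 (Southcross, w=35) cum 280
  y=9 (Westmoor, w=50) cum 330
  y=9 (Midtown, w=30) cum 360
  y=9 (Lakeside, w=60) cum 420
⇒ y* = 7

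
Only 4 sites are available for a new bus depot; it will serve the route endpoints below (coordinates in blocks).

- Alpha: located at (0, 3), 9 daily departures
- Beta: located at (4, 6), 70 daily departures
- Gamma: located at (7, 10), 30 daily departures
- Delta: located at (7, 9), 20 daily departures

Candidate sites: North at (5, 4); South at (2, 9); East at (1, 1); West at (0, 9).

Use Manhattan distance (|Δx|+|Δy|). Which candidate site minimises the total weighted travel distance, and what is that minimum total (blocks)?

North, total 644 blocks

Total weighted distance at each candidate:
  North (5, 4): total = 644
  South (2, 9): total = 702
  East (1, 1): total = 1317
  West (0, 9): total = 924
Minimum is at North with total 644 blocks.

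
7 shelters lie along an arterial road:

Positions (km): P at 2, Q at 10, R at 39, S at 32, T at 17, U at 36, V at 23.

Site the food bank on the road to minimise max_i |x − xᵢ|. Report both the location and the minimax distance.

The 1-center on a line is the midpoint of the two extreme points: leftmost at 2, rightmost at 39.
Optimal location = (2 + 39)/2 = 20.5; maximum distance = (39 − 2)/2 = 18.5.

location 20.5, max distance 18.5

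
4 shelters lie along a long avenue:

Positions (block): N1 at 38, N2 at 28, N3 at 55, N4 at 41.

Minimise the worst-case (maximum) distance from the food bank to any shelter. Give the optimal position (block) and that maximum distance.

The 1-center on a line is the midpoint of the two extreme points: leftmost at 28, rightmost at 55.
Optimal location = (28 + 55)/2 = 41.5; maximum distance = (55 − 28)/2 = 13.5.

location 41.5, max distance 13.5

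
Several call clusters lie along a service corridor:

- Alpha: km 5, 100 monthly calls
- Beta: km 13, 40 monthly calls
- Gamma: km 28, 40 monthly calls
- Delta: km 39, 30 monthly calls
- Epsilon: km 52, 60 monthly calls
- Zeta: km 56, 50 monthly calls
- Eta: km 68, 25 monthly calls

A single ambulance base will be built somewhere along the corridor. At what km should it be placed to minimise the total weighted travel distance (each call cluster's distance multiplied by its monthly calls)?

For a sum of weighted absolute distances on a line, the optimum is the weighted median (not the mean). Total weight W = 345; half-weight = 172.5.
Sort by position and accumulate weight:
  km 5 (Alpha, w=100) → cum 100
  km 13 (Beta, w=40) → cum 140
  km 28 (Gamma, w=40) → cum 180  ≥ 172.5 → median here
  km 39 (Delta, w=30) → cum 210
  km 52 (Epsilon, w=60) → cum 270
  km 56 (Zeta, w=50) → cum 320
  km 68 (Eta, w=25) → cum 345
Optimal location: km 28.

x = 28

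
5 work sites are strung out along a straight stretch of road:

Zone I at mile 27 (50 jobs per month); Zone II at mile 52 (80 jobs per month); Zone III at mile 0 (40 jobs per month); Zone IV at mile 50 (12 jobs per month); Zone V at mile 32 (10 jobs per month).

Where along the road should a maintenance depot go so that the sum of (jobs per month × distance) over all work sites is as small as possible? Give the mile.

For a sum of weighted absolute distances on a line, the optimum is the weighted median (not the mean). Total weight W = 192; half-weight = 96.
Sort by position and accumulate weight:
  mile 0 (Zone III, w=40) → cum 40
  mile 27 (Zone I, w=50) → cum 90
  mile 32 (Zone V, w=10) → cum 100  ≥ 96 → median here
  mile 50 (Zone IV, w=12) → cum 112
  mile 52 (Zone II, w=80) → cum 192
Optimal location: mile 32.

x = 32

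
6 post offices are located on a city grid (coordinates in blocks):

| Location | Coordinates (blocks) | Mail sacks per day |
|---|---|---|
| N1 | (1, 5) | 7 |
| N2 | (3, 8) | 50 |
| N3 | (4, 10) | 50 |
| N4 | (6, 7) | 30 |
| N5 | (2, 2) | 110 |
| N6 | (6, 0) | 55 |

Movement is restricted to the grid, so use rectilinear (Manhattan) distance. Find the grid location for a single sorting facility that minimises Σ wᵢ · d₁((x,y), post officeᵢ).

(3, 2)

Manhattan distance separates: Σwᵢ(|x−xᵢ|+|y−yᵢ|) = Σwᵢ|x−xᵢ| + Σwᵢ|y−yᵢ|, so x and y are optimised independently as 1-D weighted medians.
Total weight W = 302; half = 151.
x-coordinate, sorted with cumulative weight:
  x=1 (N1, w=7) cum 7
  x=2 (N5, w=110) cum 117
  x=3 (N2, w=50) cum 167  ← median
  x=4 (N3, w=50) cum 217
  x=6 (N4, w=30) cum 247
  x=6 (N6, w=55) cum 302
⇒ x* = 3
y-coordinate, sorted with cumulative weight:
  y=0 (N6, w=55) cum 55
  y=2 (N5, w=110) cum 165  ← median
  y=5 (N1, w=7) cum 172
  y=7 (N4, w=30) cum 202
  y=8 (N2, w=50) cum 252
  y=10 (N3, w=50) cum 302
⇒ y* = 2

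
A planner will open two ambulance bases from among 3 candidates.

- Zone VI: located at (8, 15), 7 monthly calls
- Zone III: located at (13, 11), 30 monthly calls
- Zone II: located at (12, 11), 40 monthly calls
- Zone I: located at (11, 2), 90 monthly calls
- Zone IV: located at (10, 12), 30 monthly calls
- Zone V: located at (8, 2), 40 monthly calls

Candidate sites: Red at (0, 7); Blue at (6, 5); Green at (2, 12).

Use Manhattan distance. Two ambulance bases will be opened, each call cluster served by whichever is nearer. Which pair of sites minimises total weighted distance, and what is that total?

{Blue, Green}, total 2023

Evaluate every pair (each demand assigned to the nearer of the two):
  {Blue, Green}: total = 2023
  {Red, Blue}: total = 2204
  {Red, Green}: total = 3063
Best pair: {Blue, Green} with total 2023.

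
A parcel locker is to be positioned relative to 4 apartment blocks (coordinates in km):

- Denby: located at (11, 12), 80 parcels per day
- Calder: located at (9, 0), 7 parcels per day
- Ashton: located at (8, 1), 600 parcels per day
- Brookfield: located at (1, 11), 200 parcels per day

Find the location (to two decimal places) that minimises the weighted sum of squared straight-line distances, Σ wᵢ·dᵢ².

(6.70, 4.24)

The minimiser of Σwᵢ‖p−pᵢ‖² is the weighted centroid p* = (Σwᵢpᵢ)/(Σwᵢ).
Σwᵢ = 887.
Σwᵢxᵢ = 80·11 + 7·9 + 600·8 + 200·1 = 5943.
Σwᵢyᵢ = 80·12 + 7·0 + 600·1 + 200·11 = 3760.
x* = 5943/887 = 6.70, y* = 3760/887 = 4.24.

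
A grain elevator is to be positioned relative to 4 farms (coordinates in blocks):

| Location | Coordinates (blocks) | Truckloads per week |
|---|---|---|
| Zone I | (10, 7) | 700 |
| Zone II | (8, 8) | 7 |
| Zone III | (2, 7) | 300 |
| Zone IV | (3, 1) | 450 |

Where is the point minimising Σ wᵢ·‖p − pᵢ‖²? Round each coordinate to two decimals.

(6.18, 5.15)

The minimiser of Σwᵢ‖p−pᵢ‖² is the weighted centroid p* = (Σwᵢpᵢ)/(Σwᵢ).
Σwᵢ = 1457.
Σwᵢxᵢ = 700·10 + 7·8 + 300·2 + 450·3 = 9006.
Σwᵢyᵢ = 700·7 + 7·8 + 300·7 + 450·1 = 7506.
x* = 9006/1457 = 6.18, y* = 7506/1457 = 5.15.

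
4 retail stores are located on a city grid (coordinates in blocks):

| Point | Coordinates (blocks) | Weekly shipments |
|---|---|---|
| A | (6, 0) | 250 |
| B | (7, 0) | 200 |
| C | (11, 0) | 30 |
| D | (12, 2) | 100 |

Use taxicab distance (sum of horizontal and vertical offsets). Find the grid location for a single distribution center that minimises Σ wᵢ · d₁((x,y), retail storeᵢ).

Manhattan distance separates: Σwᵢ(|x−xᵢ|+|y−yᵢ|) = Σwᵢ|x−xᵢ| + Σwᵢ|y−yᵢ|, so x and y are optimised independently as 1-D weighted medians.
Total weight W = 580; half = 290.
x-coordinate, sorted with cumulative weight:
  x=6 (A, w=250) cum 250
  x=7 (B, w=200) cum 450  ← median
  x=11 (C, w=30) cum 480
  x=12 (D, w=100) cum 580
⇒ x* = 7
y-coordinate, sorted with cumulative weight:
  y=0 (A, w=250) cum 250
  y=0 (B, w=200) cum 450  ← median
  y=0 (C, w=30) cum 480
  y=2 (D, w=100) cum 580
⇒ y* = 0

(7, 0)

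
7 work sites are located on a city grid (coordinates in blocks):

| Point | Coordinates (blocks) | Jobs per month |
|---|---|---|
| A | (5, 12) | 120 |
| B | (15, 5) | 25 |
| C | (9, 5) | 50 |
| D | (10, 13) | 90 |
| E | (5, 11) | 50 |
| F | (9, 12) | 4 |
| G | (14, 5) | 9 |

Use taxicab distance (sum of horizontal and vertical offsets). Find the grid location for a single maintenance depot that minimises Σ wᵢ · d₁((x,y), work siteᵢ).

(9, 12)

Manhattan distance separates: Σwᵢ(|x−xᵢ|+|y−yᵢ|) = Σwᵢ|x−xᵢ| + Σwᵢ|y−yᵢ|, so x and y are optimised independently as 1-D weighted medians.
Total weight W = 348; half = 174.
x-coordinate, sorted with cumulative weight:
  x=5 (A, w=120) cum 120
  x=5 (E, w=50) cum 170
  x=9 (C, w=50) cum 220  ← median
  x=9 (F, w=4) cum 224
  x=10 (D, w=90) cum 314
  x=14 (G, w=9) cum 323
  x=15 (B, w=25) cum 348
⇒ x* = 9
y-coordinate, sorted with cumulative weight:
  y=5 (B, w=25) cum 25
  y=5 (C, w=50) cum 75
  y=5 (G, w=9) cum 84
  y=11 (E, w=50) cum 134
  y=12 (A, w=120) cum 254  ← median
  y=12 (F, w=4) cum 258
  y=13 (D, w=90) cum 348
⇒ y* = 12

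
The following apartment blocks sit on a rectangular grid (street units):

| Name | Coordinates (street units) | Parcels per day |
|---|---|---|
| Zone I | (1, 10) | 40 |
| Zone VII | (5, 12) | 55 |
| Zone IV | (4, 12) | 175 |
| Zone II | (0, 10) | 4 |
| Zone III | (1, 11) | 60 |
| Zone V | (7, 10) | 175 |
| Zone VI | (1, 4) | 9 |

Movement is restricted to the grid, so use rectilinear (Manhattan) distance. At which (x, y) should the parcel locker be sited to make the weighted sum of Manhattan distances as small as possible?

(4, 11)

Manhattan distance separates: Σwᵢ(|x−xᵢ|+|y−yᵢ|) = Σwᵢ|x−xᵢ| + Σwᵢ|y−yᵢ|, so x and y are optimised independently as 1-D weighted medians.
Total weight W = 518; half = 259.
x-coordinate, sorted with cumulative weight:
  x=0 (Zone II, w=4) cum 4
  x=1 (Zone I, w=40) cum 44
  x=1 (Zone III, w=60) cum 104
  x=1 (Zone VI, w=9) cum 113
  x=4 (Zone IV, w=175) cum 288  ← median
  x=5 (Zone VII, w=55) cum 343
  x=7 (Zone V, w=175) cum 518
⇒ x* = 4
y-coordinate, sorted with cumulative weight:
  y=4 (Zone VI, w=9) cum 9
  y=10 (Zone I, w=40) cum 49
  y=10 (Zone II, w=4) cum 53
  y=10 (Zone V, w=175) cum 228
  y=11 (Zone III, w=60) cum 288  ← median
  y=12 (Zone VII, w=55) cum 343
  y=12 (Zone IV, w=175) cum 518
⇒ y* = 11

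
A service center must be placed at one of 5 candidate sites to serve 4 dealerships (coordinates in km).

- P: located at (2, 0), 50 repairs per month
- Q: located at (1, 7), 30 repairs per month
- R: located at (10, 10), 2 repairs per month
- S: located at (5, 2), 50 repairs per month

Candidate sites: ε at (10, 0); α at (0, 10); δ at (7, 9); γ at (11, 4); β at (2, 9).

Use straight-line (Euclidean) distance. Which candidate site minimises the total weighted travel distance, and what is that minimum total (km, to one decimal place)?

β, total 914.0 km

Total weighted distance at each candidate:
  ε (10, 0): total = 1031.3
  α (0, 10): total = 1096.5
  δ (7, 9): total = 1074.8
  γ (11, 4): total = 1134.0
  β (2, 9): total = 914.0
Minimum is at β with total 914.0 km.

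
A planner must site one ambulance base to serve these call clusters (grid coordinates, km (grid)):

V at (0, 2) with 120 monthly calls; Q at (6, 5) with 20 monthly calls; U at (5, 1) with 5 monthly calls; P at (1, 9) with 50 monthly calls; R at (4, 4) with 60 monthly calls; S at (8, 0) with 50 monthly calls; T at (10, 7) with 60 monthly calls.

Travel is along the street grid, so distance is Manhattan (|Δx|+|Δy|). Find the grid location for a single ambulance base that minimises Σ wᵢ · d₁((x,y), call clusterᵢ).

Manhattan distance separates: Σwᵢ(|x−xᵢ|+|y−yᵢ|) = Σwᵢ|x−xᵢ| + Σwᵢ|y−yᵢ|, so x and y are optimised independently as 1-D weighted medians.
Total weight W = 365; half = 182.5.
x-coordinate, sorted with cumulative weight:
  x=0 (V, w=120) cum 120
  x=1 (P, w=50) cum 170
  x=4 (R, w=60) cum 230  ← median
  x=5 (U, w=5) cum 235
  x=6 (Q, w=20) cum 255
  x=8 (S, w=50) cum 305
  x=10 (T, w=60) cum 365
⇒ x* = 4
y-coordinate, sorted with cumulative weight:
  y=0 (S, w=50) cum 50
  y=1 (U, w=5) cum 55
  y=2 (V, w=120) cum 175
  y=4 (R, w=60) cum 235  ← median
  y=5 (Q, w=20) cum 255
  y=7 (T, w=60) cum 315
  y=9 (P, w=50) cum 365
⇒ y* = 4

(4, 4)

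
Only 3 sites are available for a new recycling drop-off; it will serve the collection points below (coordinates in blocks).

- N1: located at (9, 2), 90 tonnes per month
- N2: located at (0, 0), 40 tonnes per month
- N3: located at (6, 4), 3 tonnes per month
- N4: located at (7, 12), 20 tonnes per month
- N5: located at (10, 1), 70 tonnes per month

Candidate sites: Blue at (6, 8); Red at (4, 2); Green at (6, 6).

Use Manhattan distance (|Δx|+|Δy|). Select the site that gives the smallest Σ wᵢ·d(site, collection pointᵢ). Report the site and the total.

Red, total 1452 blocks

Total weighted distance at each candidate:
  Blue (6, 8): total = 2252
  Red (4, 2): total = 1452
  Green (6, 6): total = 1886
Minimum is at Red with total 1452 blocks.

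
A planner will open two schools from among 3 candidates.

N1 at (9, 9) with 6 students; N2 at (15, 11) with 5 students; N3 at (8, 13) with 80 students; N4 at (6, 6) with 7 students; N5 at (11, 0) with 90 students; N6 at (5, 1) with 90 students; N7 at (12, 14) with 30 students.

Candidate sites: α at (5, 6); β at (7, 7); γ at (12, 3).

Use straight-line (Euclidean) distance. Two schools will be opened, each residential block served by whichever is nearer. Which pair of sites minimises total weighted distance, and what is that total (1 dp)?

{β, γ}, total 1668.1

Evaluate every pair (each demand assigned to the nearer of the two):
  {β, γ}: total = 1668.1
  {α, γ}: total = 1742.5
  {α, β}: total = 1989.0
Best pair: {β, γ} with total 1668.1.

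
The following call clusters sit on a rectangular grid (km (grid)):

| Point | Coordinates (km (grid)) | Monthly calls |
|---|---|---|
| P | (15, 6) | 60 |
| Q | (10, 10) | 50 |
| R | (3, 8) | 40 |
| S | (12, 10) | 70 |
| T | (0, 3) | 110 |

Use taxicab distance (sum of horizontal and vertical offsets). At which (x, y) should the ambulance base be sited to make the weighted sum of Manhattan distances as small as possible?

Manhattan distance separates: Σwᵢ(|x−xᵢ|+|y−yᵢ|) = Σwᵢ|x−xᵢ| + Σwᵢ|y−yᵢ|, so x and y are optimised independently as 1-D weighted medians.
Total weight W = 330; half = 165.
x-coordinate, sorted with cumulative weight:
  x=0 (T, w=110) cum 110
  x=3 (R, w=40) cum 150
  x=10 (Q, w=50) cum 200  ← median
  x=12 (S, w=70) cum 270
  x=15 (P, w=60) cum 330
⇒ x* = 10
y-coordinate, sorted with cumulative weight:
  y=3 (T, w=110) cum 110
  y=6 (P, w=60) cum 170  ← median
  y=8 (R, w=40) cum 210
  y=10 (Q, w=50) cum 260
  y=10 (S, w=70) cum 330
⇒ y* = 6

(10, 6)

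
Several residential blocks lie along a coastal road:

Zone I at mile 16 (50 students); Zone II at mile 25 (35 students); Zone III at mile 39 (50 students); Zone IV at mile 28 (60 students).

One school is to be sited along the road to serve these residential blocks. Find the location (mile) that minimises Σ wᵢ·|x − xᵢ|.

x = 28

For a sum of weighted absolute distances on a line, the optimum is the weighted median (not the mean). Total weight W = 195; half-weight = 97.5.
Sort by position and accumulate weight:
  mile 16 (Zone I, w=50) → cum 50
  mile 25 (Zone II, w=35) → cum 85
  mile 28 (Zone IV, w=60) → cum 145  ≥ 97.5 → median here
  mile 39 (Zone III, w=50) → cum 195
Optimal location: mile 28.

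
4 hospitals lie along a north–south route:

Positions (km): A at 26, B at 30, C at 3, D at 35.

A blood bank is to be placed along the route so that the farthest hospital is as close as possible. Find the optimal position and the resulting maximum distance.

The 1-center on a line is the midpoint of the two extreme points: leftmost at 3, rightmost at 35.
Optimal location = (3 + 35)/2 = 19; maximum distance = (35 − 3)/2 = 16.

location 19, max distance 16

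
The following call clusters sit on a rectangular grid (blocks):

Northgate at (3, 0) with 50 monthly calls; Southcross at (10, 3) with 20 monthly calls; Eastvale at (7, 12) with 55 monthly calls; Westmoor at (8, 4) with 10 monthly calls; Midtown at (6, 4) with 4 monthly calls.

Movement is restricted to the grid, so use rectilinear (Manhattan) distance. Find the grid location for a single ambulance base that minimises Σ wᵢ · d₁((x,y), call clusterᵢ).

Manhattan distance separates: Σwᵢ(|x−xᵢ|+|y−yᵢ|) = Σwᵢ|x−xᵢ| + Σwᵢ|y−yᵢ|, so x and y are optimised independently as 1-D weighted medians.
Total weight W = 139; half = 69.5.
x-coordinate, sorted with cumulative weight:
  x=3 (Northgate, w=50) cum 50
  x=6 (Midtown, w=4) cum 54
  x=7 (Eastvale, w=55) cum 109  ← median
  x=8 (Westmoor, w=10) cum 119
  x=10 (Southcross, w=20) cum 139
⇒ x* = 7
y-coordinate, sorted with cumulative weight:
  y=0 (Northgate, w=50) cum 50
  y=3 (Southcross, w=20) cum 70  ← median
  y=4 (Westmoor, w=10) cum 80
  y=4 (Midtown, w=4) cum 84
  y=12 (Eastvale, w=55) cum 139
⇒ y* = 3

(7, 3)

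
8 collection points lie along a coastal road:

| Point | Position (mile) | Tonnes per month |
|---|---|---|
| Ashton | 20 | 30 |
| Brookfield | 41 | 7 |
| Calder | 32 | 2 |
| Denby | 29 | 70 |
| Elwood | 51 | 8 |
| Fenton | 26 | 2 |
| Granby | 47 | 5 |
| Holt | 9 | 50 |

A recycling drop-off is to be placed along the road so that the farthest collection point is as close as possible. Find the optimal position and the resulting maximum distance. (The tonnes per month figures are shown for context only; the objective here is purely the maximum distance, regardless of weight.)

The 1-center on a line is the midpoint of the two extreme points: leftmost at 9, rightmost at 51.
Optimal location = (9 + 51)/2 = 30; maximum distance = (51 − 9)/2 = 21.

location 30, max distance 21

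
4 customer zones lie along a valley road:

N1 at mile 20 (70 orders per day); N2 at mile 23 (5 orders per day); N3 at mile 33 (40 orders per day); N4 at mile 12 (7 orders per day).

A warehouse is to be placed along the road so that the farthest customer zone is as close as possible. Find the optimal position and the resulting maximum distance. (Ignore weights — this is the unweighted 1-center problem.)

The 1-center on a line is the midpoint of the two extreme points: leftmost at 12, rightmost at 33.
Optimal location = (12 + 33)/2 = 22.5; maximum distance = (33 − 12)/2 = 10.5.

location 22.5, max distance 10.5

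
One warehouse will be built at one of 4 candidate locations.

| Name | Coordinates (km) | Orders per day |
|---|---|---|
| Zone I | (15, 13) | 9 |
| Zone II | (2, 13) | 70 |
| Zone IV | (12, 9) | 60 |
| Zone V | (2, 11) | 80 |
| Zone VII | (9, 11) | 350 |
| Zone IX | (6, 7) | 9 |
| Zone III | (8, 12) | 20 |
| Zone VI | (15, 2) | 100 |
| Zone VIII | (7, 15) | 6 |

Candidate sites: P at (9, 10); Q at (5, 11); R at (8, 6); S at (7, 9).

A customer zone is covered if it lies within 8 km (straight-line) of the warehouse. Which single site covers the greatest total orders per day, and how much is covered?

Coverage radius r = 8 km; a point is covered iff (Δx)²+(Δy)² ≤ 8² = 64.
  P (9, 10): covers {Zone I, Zone II, Zone IV, Zone V, Zone VII, Zone IX, Zone III, Zone VIII} → 604
  Q (5, 11): covers {Zone II, Zone IV, Zone V, Zone VII, Zone IX, Zone III, Zone VIII} → 595
  R (8, 6): covers {Zone IV, Zone V, Zone VII, Zone IX, Zone III} → 519
  S (7, 9): covers {Zone II, Zone IV, Zone V, Zone VII, Zone IX, Zone III, Zone VIII} → 595
Maximum coverage at P: 604 orders per day.

P, covering 604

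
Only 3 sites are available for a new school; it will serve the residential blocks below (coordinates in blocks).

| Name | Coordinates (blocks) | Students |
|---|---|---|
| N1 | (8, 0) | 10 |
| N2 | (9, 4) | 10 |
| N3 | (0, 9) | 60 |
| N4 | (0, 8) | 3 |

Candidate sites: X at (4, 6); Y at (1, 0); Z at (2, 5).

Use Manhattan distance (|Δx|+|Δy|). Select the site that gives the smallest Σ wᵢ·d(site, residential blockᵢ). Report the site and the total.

Total weighted distance at each candidate:
  X (4, 6): total = 608
  Y (1, 0): total = 817
  Z (2, 5): total = 565
Minimum is at Z with total 565 blocks.

Z, total 565 blocks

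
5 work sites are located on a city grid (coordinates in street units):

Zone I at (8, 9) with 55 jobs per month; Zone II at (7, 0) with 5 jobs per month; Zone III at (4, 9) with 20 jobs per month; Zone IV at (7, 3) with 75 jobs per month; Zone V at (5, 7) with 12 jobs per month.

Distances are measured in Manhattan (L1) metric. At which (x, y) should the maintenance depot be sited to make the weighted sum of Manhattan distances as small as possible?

Manhattan distance separates: Σwᵢ(|x−xᵢ|+|y−yᵢ|) = Σwᵢ|x−xᵢ| + Σwᵢ|y−yᵢ|, so x and y are optimised independently as 1-D weighted medians.
Total weight W = 167; half = 83.5.
x-coordinate, sorted with cumulative weight:
  x=4 (Zone III, w=20) cum 20
  x=5 (Zone V, w=12) cum 32
  x=7 (Zone II, w=5) cum 37
  x=7 (Zone IV, w=75) cum 112  ← median
  x=8 (Zone I, w=55) cum 167
⇒ x* = 7
y-coordinate, sorted with cumulative weight:
  y=0 (Zone II, w=5) cum 5
  y=3 (Zone IV, w=75) cum 80
  y=7 (Zone V, w=12) cum 92  ← median
  y=9 (Zone I, w=55) cum 147
  y=9 (Zone III, w=20) cum 167
⇒ y* = 7

(7, 7)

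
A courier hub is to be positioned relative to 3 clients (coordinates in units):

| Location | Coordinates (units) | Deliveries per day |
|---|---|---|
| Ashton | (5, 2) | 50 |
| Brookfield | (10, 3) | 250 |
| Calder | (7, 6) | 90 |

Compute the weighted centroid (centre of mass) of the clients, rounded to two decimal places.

The minimiser of Σwᵢ‖p−pᵢ‖² is the weighted centroid p* = (Σwᵢpᵢ)/(Σwᵢ).
Σwᵢ = 390.
Σwᵢxᵢ = 50·5 + 250·10 + 90·7 = 3380.
Σwᵢyᵢ = 50·2 + 250·3 + 90·6 = 1390.
x* = 3380/390 = 8.67, y* = 1390/390 = 3.56.

(8.67, 3.56)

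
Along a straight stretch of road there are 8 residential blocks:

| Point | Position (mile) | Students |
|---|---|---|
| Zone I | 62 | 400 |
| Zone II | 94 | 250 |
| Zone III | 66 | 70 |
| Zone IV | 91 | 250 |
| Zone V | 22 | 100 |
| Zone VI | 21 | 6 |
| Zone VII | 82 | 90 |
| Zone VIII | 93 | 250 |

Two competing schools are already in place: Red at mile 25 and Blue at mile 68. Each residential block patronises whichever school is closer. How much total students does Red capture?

106

The indifferent point is the midpoint (25+68)/2 = 46.5; residential blocks left of it (closer to Red at 25) go to Red, those right go to Blue.
  Zone VI at 21 (w=6) → Red
  Zone V at 22 (w=100) → Red
  Zone I at 62 (w=400) → Blue
  Zone III at 66 (w=70) → Blue
  Zone VII at 82 (w=90) → Blue
  Zone IV at 91 (w=250) → Blue
  Zone VIII at 93 (w=250) → Blue
  Zone II at 94 (w=250) → Blue
Red captures 106; Blue captures 1310.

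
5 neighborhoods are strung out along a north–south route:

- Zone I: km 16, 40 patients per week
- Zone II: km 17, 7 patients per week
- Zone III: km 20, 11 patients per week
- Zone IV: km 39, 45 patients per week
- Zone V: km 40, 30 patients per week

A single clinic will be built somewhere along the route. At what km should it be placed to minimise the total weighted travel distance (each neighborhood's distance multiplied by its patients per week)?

x = 39

For a sum of weighted absolute distances on a line, the optimum is the weighted median (not the mean). Total weight W = 133; half-weight = 66.5.
Sort by position and accumulate weight:
  km 16 (Zone I, w=40) → cum 40
  km 17 (Zone II, w=7) → cum 47
  km 20 (Zone III, w=11) → cum 58
  km 39 (Zone IV, w=45) → cum 103  ≥ 66.5 → median here
  km 40 (Zone V, w=30) → cum 133
Optimal location: km 39.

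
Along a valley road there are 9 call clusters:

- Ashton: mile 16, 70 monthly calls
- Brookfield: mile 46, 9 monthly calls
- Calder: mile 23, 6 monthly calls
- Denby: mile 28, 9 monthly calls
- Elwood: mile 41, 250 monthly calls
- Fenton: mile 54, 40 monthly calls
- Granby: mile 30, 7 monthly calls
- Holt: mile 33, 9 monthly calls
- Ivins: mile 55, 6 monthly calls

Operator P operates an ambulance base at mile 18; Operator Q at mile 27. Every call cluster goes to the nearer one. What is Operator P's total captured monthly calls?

The indifferent point is the midpoint (18+27)/2 = 22.5; call clusters left of it (closer to Operator P at 18) go to Operator P, those right go to Operator Q.
  Ashton at 16 (w=70) → Operator P
  Calder at 23 (w=6) → Operator Q
  Denby at 28 (w=9) → Operator Q
  Granby at 30 (w=7) → Operator Q
  Holt at 33 (w=9) → Operator Q
  Elwood at 41 (w=250) → Operator Q
  Brookfield at 46 (w=9) → Operator Q
  Fenton at 54 (w=40) → Operator Q
  Ivins at 55 (w=6) → Operator Q
Operator P captures 70; Operator Q captures 336.

70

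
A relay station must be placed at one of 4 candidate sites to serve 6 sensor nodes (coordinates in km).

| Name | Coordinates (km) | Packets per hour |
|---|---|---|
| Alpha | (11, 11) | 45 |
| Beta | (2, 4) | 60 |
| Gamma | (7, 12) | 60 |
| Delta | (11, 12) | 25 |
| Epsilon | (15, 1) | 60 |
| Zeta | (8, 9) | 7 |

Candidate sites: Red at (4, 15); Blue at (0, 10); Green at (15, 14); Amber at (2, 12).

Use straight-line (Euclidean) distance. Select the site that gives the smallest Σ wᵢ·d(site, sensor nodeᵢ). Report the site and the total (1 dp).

Amber, total 2481.2 km

Total weighted distance at each candidate:
  Red (4, 15): total = 2597.3
  Blue (0, 10): total = 2698.8
  Green (15, 14): total = 2655.9
  Amber (2, 12): total = 2481.2
Minimum is at Amber with total 2481.2 km.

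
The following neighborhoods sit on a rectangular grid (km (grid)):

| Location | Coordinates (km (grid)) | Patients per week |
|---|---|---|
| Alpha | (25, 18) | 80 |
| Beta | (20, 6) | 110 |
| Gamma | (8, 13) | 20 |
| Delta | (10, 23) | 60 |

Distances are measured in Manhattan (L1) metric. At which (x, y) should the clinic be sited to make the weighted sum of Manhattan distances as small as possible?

(20, 18)

Manhattan distance separates: Σwᵢ(|x−xᵢ|+|y−yᵢ|) = Σwᵢ|x−xᵢ| + Σwᵢ|y−yᵢ|, so x and y are optimised independently as 1-D weighted medians.
Total weight W = 270; half = 135.
x-coordinate, sorted with cumulative weight:
  x=8 (Gamma, w=20) cum 20
  x=10 (Delta, w=60) cum 80
  x=20 (Beta, w=110) cum 190  ← median
  x=25 (Alpha, w=80) cum 270
⇒ x* = 20
y-coordinate, sorted with cumulative weight:
  y=6 (Beta, w=110) cum 110
  y=13 (Gamma, w=20) cum 130
  y=18 (Alpha, w=80) cum 210  ← median
  y=23 (Delta, w=60) cum 270
⇒ y* = 18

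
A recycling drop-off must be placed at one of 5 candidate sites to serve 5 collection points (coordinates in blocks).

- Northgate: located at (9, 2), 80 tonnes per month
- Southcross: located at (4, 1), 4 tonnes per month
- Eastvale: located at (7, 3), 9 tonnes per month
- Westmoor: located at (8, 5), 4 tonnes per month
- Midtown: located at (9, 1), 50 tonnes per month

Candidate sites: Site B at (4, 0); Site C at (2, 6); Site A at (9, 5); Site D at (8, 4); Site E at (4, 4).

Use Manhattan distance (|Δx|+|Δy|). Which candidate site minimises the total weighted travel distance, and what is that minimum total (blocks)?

Site D, total 490 blocks

Total weighted distance at each candidate:
  Site B (4, 0): total = 954
  Site C (2, 6): total = 1608
  Site A (9, 5): total = 516
  Site D (8, 4): total = 490
  Site E (4, 4): total = 1028
Minimum is at Site D with total 490 blocks.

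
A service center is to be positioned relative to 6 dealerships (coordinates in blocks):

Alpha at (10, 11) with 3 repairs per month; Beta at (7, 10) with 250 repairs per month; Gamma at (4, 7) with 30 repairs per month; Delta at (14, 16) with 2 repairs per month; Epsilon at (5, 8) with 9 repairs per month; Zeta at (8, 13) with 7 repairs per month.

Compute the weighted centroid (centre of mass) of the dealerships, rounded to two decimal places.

The minimiser of Σwᵢ‖p−pᵢ‖² is the weighted centroid p* = (Σwᵢpᵢ)/(Σwᵢ).
Σwᵢ = 301.
Σwᵢxᵢ = 3·10 + 250·7 + 30·4 + 2·14 + 9·5 + 7·8 = 2029.
Σwᵢyᵢ = 3·11 + 250·10 + 30·7 + 2·16 + 9·8 + 7·13 = 2938.
x* = 2029/301 = 6.74, y* = 2938/301 = 9.76.

(6.74, 9.76)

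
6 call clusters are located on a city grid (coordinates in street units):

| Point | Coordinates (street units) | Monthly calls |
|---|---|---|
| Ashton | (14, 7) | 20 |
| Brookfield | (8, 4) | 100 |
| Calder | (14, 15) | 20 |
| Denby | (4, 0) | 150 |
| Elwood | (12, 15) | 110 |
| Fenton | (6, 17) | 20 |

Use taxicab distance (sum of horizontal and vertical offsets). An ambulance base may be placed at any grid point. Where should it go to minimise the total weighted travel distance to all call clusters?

Manhattan distance separates: Σwᵢ(|x−xᵢ|+|y−yᵢ|) = Σwᵢ|x−xᵢ| + Σwᵢ|y−yᵢ|, so x and y are optimised independently as 1-D weighted medians.
Total weight W = 420; half = 210.
x-coordinate, sorted with cumulative weight:
  x=4 (Denby, w=150) cum 150
  x=6 (Fenton, w=20) cum 170
  x=8 (Brookfield, w=100) cum 270  ← median
  x=12 (Elwood, w=110) cum 380
  x=14 (Ashton, w=20) cum 400
  x=14 (Calder, w=20) cum 420
⇒ x* = 8
y-coordinate, sorted with cumulative weight:
  y=0 (Denby, w=150) cum 150
  y=4 (Brookfield, w=100) cum 250  ← median
  y=7 (Ashton, w=20) cum 270
  y=15 (Calder, w=20) cum 290
  y=15 (Elwood, w=110) cum 400
  y=17 (Fenton, w=20) cum 420
⇒ y* = 4

(8, 4)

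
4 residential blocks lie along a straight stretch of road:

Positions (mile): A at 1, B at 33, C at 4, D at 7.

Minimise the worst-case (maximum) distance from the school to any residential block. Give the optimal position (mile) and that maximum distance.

The 1-center on a line is the midpoint of the two extreme points: leftmost at 1, rightmost at 33.
Optimal location = (1 + 33)/2 = 17; maximum distance = (33 − 1)/2 = 16.

location 17, max distance 16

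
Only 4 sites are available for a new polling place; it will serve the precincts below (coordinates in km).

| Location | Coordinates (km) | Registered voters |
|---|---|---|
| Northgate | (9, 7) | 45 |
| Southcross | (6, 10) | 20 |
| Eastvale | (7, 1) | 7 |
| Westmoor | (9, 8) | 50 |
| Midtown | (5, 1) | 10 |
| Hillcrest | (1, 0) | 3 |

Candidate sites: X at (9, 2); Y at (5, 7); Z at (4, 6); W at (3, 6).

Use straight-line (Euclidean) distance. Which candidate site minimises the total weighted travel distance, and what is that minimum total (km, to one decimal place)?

Total weighted distance at each candidate:
  X (9, 2): total = 777.5
  Y (5, 7): total = 577.9
  Z (4, 6): total = 700.1
  W (3, 6): total = 807.6
Minimum is at Y with total 577.9 km.

Y, total 577.9 km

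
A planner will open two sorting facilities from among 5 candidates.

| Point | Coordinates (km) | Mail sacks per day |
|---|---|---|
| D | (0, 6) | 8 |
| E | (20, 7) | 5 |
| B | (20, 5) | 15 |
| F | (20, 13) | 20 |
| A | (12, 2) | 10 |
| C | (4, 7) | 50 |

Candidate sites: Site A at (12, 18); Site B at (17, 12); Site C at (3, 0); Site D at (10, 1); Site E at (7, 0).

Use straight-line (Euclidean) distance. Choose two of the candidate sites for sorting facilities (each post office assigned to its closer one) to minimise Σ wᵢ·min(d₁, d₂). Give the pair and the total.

{Site B, Site C}, total 706.1

Evaluate every pair (each demand assigned to the nearer of the two):
  {Site B, Site C}: total = 706.1
  {Site B, Site E}: total = 715.0
  {Site B, Site D}: total = 742.7
  {Site A, Site D}: total = 944.6
  {Site C, Site D}: total = 961.9
  {Site A, Site E}: total = 974.0
  {Site A, Site C}: total = 985.1
  {Site D, Site E}: total = 1009.2
  {Site C, Site E}: total = 1111.5
  {Site A, Site B}: total = 1134.3
Best pair: {Site B, Site C} with total 706.1.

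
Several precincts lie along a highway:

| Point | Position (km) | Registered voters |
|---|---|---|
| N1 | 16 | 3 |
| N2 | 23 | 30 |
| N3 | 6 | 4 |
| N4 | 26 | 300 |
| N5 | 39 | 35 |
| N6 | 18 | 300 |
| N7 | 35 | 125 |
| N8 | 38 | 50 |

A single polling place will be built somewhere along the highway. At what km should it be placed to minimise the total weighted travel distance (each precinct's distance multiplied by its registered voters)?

x = 26

For a sum of weighted absolute distances on a line, the optimum is the weighted median (not the mean). Total weight W = 847; half-weight = 423.5.
Sort by position and accumulate weight:
  km 6 (N3, w=4) → cum 4
  km 16 (N1, w=3) → cum 7
  km 18 (N6, w=300) → cum 307
  km 23 (N2, w=30) → cum 337
  km 26 (N4, w=300) → cum 637  ≥ 423.5 → median here
  km 35 (N7, w=125) → cum 762
  km 38 (N8, w=50) → cum 812
  km 39 (N5, w=35) → cum 847
Optimal location: km 26.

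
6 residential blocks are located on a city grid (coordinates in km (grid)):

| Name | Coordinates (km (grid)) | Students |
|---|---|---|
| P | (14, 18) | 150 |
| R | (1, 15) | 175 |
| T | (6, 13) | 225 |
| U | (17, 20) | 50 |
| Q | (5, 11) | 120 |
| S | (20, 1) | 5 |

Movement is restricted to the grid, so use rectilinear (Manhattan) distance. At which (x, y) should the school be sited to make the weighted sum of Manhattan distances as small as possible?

(6, 15)

Manhattan distance separates: Σwᵢ(|x−xᵢ|+|y−yᵢ|) = Σwᵢ|x−xᵢ| + Σwᵢ|y−yᵢ|, so x and y are optimised independently as 1-D weighted medians.
Total weight W = 725; half = 362.5.
x-coordinate, sorted with cumulative weight:
  x=1 (R, w=175) cum 175
  x=5 (Q, w=120) cum 295
  x=6 (T, w=225) cum 520  ← median
  x=14 (P, w=150) cum 670
  x=17 (U, w=50) cum 720
  x=20 (S, w=5) cum 725
⇒ x* = 6
y-coordinate, sorted with cumulative weight:
  y=1 (S, w=5) cum 5
  y=11 (Q, w=120) cum 125
  y=13 (T, w=225) cum 350
  y=15 (R, w=175) cum 525  ← median
  y=18 (P, w=150) cum 675
  y=20 (U, w=50) cum 725
⇒ y* = 15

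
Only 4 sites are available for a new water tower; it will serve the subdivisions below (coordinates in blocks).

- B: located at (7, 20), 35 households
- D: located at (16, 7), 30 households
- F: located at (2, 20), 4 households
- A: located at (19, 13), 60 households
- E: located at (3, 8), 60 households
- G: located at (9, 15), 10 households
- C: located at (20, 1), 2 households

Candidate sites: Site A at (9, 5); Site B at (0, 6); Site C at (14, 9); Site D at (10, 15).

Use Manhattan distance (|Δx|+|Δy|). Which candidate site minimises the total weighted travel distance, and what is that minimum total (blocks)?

Site C, total 2240 blocks

Total weighted distance at each candidate:
  Site A (9, 5): total = 2703
  Site B (0, 6): total = 3399
  Site C (14, 9): total = 2240
  Site D (10, 15): total = 2310
Minimum is at Site C with total 2240 blocks.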